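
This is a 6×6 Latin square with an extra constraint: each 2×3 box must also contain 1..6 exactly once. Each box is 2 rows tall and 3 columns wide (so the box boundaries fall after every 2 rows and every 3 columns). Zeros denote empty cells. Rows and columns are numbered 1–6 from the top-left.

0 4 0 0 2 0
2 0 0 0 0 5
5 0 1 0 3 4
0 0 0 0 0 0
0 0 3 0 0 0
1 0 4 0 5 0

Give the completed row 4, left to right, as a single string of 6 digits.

432561

r2c3 = 6 (sole candidate).
r4c3 = 2: row 4 has {}; col 3 has {1,3,4,6}; box has {1,5} → only 2 remains.
r5c1 = 6 (sole candidate).
r6c2 = 2 (sole candidate).
r1c1 = 3 (sole candidate).
r1c3 = 5 (sole candidate).
r2c2 = 1 (sole candidate).
r2c5 = 4 (sole candidate).
r3c2 = 6 (sole candidate).
r3c4 = 2 (sole candidate).
r4c1 = 4: row 4 has {2}; col 1 has {1,2,3,5,6}; box has {1,2,5,6} → only 4 remains.
r4c2 = 3: row 4 has {2,4}; col 2 has {1,2,4,6}; box has {1,2,4,5,6} → only 3 remains.
r5c2 = 5 (sole candidate).
r5c5 = 1 (sole candidate).
r5c6 = 2 (sole candidate).
r2c4 = 3 (sole candidate).
r4c5 = 6: row 4 has {2,3,4}; col 5 has {1,2,3,4,5}; box has {2,3,4} → only 6 remains.
r4c6 = 1: row 4 has {2,3,4,6}; col 6 has {2,4,5}; box has {2,3,4,6} → only 1 remains.
r5c4 = 4 (sole candidate).
r6c4 = 6 (sole candidate).
r6c6 = 3 (sole candidate).
r1c4 = 1 (sole candidate).
r1c6 = 6 (sole candidate).
r4c4 = 5: row 4 has {1,2,3,4,6}; col 4 has {1,2,3,4,6}; box has {1,2,3,4,6} → only 5 remains.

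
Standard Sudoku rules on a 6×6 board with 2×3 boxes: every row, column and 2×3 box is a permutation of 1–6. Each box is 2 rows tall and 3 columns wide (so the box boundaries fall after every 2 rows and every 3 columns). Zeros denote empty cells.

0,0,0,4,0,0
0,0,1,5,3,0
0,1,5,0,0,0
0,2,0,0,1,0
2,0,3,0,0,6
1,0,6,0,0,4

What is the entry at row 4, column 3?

row 1, column 3 = 2: row 1 has {4}; col 3 has {1,3,5,6}; box has {1} → only 2 remains.
row 1, column 5 = 6: row 1 has {2,4}; col 5 has {1,3}; box has {3,4,5} → only 6 remains.
row 1, column 6 = 1: row 1 has {2,4,6}; col 6 has {4,6}; box has {3,4,5,6} → only 1 remains.
row 2, column 6 = 2: row 2 has {1,3,5}; col 6 has {1,4,6}; box has {1,3,4,5,6} → only 2 remains.
row 3, column 6 = 3: row 3 has {1,5}; col 6 has {1,2,4,6}; box has {1} → only 3 remains.
row 4, column 3 = 4: row 4 has {1,2}; col 3 has {1,2,3,5,6}; box has {1,2,5} → only 4 remains.

4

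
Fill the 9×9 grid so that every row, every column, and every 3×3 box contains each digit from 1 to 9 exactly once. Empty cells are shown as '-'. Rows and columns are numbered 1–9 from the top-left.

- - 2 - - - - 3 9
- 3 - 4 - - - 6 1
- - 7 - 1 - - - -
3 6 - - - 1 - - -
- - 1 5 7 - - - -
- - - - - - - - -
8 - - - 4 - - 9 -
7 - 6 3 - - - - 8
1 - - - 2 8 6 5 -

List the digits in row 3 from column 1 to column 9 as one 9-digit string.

row 1, column 2 = 1: in row 1, 1 can only go here (every other open cell in that row sees a 1).
row 3, column 6 = 3: in row 3, 3 can only go here (every other open cell in that row sees a 3).
row 6, column 2 = 7: in column 2, 7 can only go here (every other open cell in that column sees a 7).
row 7, column 4 = 1: in column 4, 1 can only go here (every other open cell in that column sees a 1).
row 7, column 6 = 6: in row 7, 6 can only go here (every other open cell in that row sees a 6).
row 5, column 9 = 6: in row 5, 6 can only go here (every other open cell in that row sees a 6).
row 5, column 7 = 3: in row 5, 3 can only go here (every other open cell in that row sees a 3).
row 6, column 5 = 3: in row 6, 3 can only go here (every other open cell in that row sees a 3).
row 6, column 4 = 6: in row 6, 6 can only go here (every other open cell in that row sees a 6).
row 3, column 1 = 6: in row 3, 6 can only go here (every other open cell in that row sees a 6).
row 1, column 5 = 6: in row 1, 6 can only go here (every other open cell in that row sees a 6).
row 4, column 8 = 7: in column 8, 7 can only go here (every other open cell in that column sees a 7).
row 9, column 4 = 7: in box 8, 7 can only go here (every other open cell in that box sees a 7).
row 1, column 4 = 8: row 1 has {1,2,3,6,9}; col 4 has {1,3,4,5,6,7}; box has {1,3,4,6} → only 8 remains.
row 4, column 5 = 8: in column 5, 8 can only go here (every other open cell in that column sees an 8).
row 7, column 9 = 7: in column 9, 7 can only go here (every other open cell in that column sees a 7).
row 7, column 7 = 2: row 7 has {1,4,6,7,8,9}; col 7 has {3,6}; box has {5,6,7,8,9} → only 2 remains.
row 7, column 2 = 5: row 7 has {1,2,4,6,7,8,9}; col 2 has {1,3,6,7}; box has {1,6,7,8} → only 5 remains.
row 7, column 3 = 3: row 7 has {1,2,4,5,6,7,8,9}; col 3 has {1,2,6,7}; box has {1,5,6,7,8} → only 3 remains.
row 2, column 6 = 2: in row 2, 2 can only go here (every other open cell in that row sees a 2).
row 3, column 4 = 9: row 3 has {1,3,6,7}; col 4 has {1,3,4,5,6,7,8}; box has {1,2,3,4,6,8} → only 9 remains.
row 4, column 4 = 2: row 4 has {1,3,6,7,8}; col 4 has {1,3,4,5,6,7,8,9}; box has {1,3,5,6,7,8} → only 2 remains.
row 2, column 5 = 5: row 2 has {1,2,3,4,6}; col 5 has {1,2,3,4,6,7,8}; box has {1,2,3,4,6,8,9} → only 5 remains.
row 8, column 5 = 9: row 8 has {3,6,7,8}; col 5 has {1,2,3,4,5,6,7,8}; box has {1,2,3,4,6,7,8} → only 9 remains.
row 8, column 6 = 5: row 8 has {3,6,7,8,9}; col 6 has {1,2,3,6,8}; box has {1,2,3,4,6,7,8,9} → only 5 remains.
row 1, column 6 = 7: row 1 has {1,2,3,6,8,9}; col 6 has {1,2,3,5,6,8}; box has {1,2,3,4,5,6,8,9} → only 7 remains.
row 2, column 1 = 9: row 2 has {1,2,3,4,5,6}; col 1 has {1,3,6,7,8}; box has {1,2,3,6,7} → only 9 remains.
row 2, column 3 = 8: row 2 has {1,2,3,4,5,6,9}; col 3 has {1,2,3,6,7}; box has {1,2,3,6,7,9} → only 8 remains.
row 2, column 7 = 7: row 2 has {1,2,3,4,5,6,8,9}; col 7 has {2,3,6}; box has {1,3,6,9} → only 7 remains.
row 3, column 2 = 4: row 3 has {1,3,6,7,9}; col 2 has {1,3,5,6,7}; box has {1,2,3,6,7,8,9} → only 4 remains.
row 8, column 2 = 2: row 8 has {3,5,6,7,8,9}; col 2 has {1,3,4,5,6,7}; box has {1,3,5,6,7,8} → only 2 remains.
row 9, column 2 = 9: row 9 has {1,2,5,6,7,8}; col 2 has {1,2,3,4,5,6,7}; box has {1,2,3,5,6,7,8} → only 9 remains.
row 9, column 3 = 4: row 9 has {1,2,5,6,7,8,9}; col 3 has {1,2,3,6,7,8}; box has {1,2,3,5,6,7,8,9} → only 4 remains.
row 9, column 9 = 3: row 9 has {1,2,4,5,6,7,8,9}; col 9 has {1,6,7,8,9}; box has {2,5,6,7,8,9} → only 3 remains.
row 1, column 1 = 5: row 1 has {1,2,3,6,7,8,9}; col 1 has {1,3,6,7,8,9}; box has {1,2,3,4,6,7,8,9} → only 5 remains.
row 1, column 7 = 4: row 1 has {1,2,3,5,6,7,8,9}; col 7 has {2,3,6,7}; box has {1,3,6,7,9} → only 4 remains.
row 5, column 2 = 8: row 5 has {1,3,5,6,7}; col 2 has {1,2,3,4,5,6,7,9}; box has {1,3,6,7} → only 8 remains.
row 8, column 7 = 1: row 8 has {2,3,5,6,7,8,9}; col 7 has {2,3,4,6,7}; box has {2,3,5,6,7,8,9} → only 1 remains.
row 8, column 8 = 4: row 8 has {1,2,3,5,6,7,8,9}; col 8 has {3,5,6,7,9}; box has {1,2,3,5,6,7,8,9} → only 4 remains.
row 5, column 8 = 2: row 5 has {1,3,5,6,7,8}; col 8 has {3,4,5,6,7,9}; box has {3,6,7} → only 2 remains.
row 3, column 8 = 8: row 3 has {1,3,4,6,7,9}; col 8 has {2,3,4,5,6,7,9}; box has {1,3,4,6,7,9} → only 8 remains.
row 5, column 1 = 4: row 5 has {1,2,3,5,6,7,8}; col 1 has {1,3,5,6,7,8,9}; box has {1,3,6,7,8} → only 4 remains.
row 5, column 6 = 9: row 5 has {1,2,3,4,5,6,7,8}; col 6 has {1,2,3,5,6,7,8}; box has {1,2,3,5,6,7,8} → only 9 remains.
row 6, column 1 = 2: row 6 has {3,6,7}; col 1 has {1,3,4,5,6,7,8,9}; box has {1,3,4,6,7,8} → only 2 remains.
row 6, column 6 = 4: row 6 has {2,3,6,7}; col 6 has {1,2,3,5,6,7,8,9}; box has {1,2,3,5,6,7,8,9} → only 4 remains.
row 6, column 8 = 1: row 6 has {2,3,4,6,7}; col 8 has {2,3,4,5,6,7,8,9}; box has {2,3,6,7} → only 1 remains.
row 6, column 9 = 5: row 6 has {1,2,3,4,6,7}; col 9 has {1,3,6,7,8,9}; box has {1,2,3,6,7} → only 5 remains.
row 3, column 7 = 5: row 3 has {1,3,4,6,7,8,9}; col 7 has {1,2,3,4,6,7}; box has {1,3,4,6,7,8,9} → only 5 remains.
row 3, column 9 = 2: row 3 has {1,3,4,5,6,7,8,9}; col 9 has {1,3,5,6,7,8,9}; box has {1,3,4,5,6,7,8,9} → only 2 remains.

647913582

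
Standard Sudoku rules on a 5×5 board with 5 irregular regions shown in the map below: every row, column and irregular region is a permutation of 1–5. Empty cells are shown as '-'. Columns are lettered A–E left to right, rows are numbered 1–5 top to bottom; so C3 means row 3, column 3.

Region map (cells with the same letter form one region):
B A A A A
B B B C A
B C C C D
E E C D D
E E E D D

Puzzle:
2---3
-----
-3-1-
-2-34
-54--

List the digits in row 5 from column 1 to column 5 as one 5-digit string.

A4 = 1 (sole candidate).
C4 = 5 (sole candidate).
A5 = 3: row 5 has {4,5}; col 1 has {1,2}; region has {1,2,4,5} → only 3 remains.
D5 = 2: row 5 has {3,4,5}; col 4 has {1,3}; region has {3,4} → only 2 remains.
E5 = 1: row 5 has {2,3,4,5}; col 5 has {3,4}; region has {2,3,4} → only 1 remains.

35421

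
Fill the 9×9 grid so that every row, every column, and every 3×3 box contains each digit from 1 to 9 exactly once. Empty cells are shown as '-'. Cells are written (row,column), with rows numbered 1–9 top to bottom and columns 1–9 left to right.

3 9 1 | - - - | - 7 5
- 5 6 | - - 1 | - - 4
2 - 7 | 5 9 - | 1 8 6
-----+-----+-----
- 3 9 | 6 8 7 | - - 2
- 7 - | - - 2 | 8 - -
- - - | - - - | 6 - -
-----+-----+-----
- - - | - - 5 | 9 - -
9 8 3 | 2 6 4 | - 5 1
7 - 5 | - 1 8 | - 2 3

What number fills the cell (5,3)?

(1,6) = 6 (sole candidate).
(1,7) = 2 (sole candidate).
(2,1) = 8 (sole candidate).
(2,7) = 3 (sole candidate).
(2,8) = 9 (sole candidate).
(3,2) = 4 (sole candidate).
(3,6) = 3 (sole candidate).
(5,3) = 4: row 5 has {2,7,8}; col 3 has {1,3,5,6,7,9}; box has {3,7,9} → only 4 remains.

4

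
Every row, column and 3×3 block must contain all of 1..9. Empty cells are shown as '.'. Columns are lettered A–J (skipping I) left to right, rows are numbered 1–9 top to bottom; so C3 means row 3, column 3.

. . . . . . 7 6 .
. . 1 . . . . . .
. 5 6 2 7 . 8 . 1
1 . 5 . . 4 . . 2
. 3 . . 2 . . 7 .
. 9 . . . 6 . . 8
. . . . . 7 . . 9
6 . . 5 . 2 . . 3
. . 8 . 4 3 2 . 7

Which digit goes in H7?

4

F3 = 9: row 3 has {1,2,5,6,7,8}; col 6 has {2,3,4,6,7}; box has {2,7} → only 9 remains.
C5 = 4: row 5 has {2,3,7}; col 3 has {1,5,6,8}; box has {1,3,5,9} → only 4 remains.
B9 = 1: row 9 has {2,3,4,7,8}; col 2 has {3,5,9}; box has {6,8} → only 1 remains.
H9 = 5: row 9 has {1,2,3,4,7,8}; col 8 has {6,7}; box has {2,3,7,9} → only 5 remains.
A5 = 8: row 5 has {2,3,4,7}; col 1 has {1,6}; box has {1,3,4,5,9} → only 8 remains.
A9 = 9: row 9 has {1,2,3,4,5,7,8}; col 1 has {1,6,8}; box has {1,6,8} → only 9 remains.
D9 = 6: row 9 has {1,2,3,4,5,7,8,9}; col 4 has {2,5}; box has {2,3,4,5,7} → only 6 remains.
C8 = 7: row 8 has {2,3,5,6}; col 3 has {1,4,5,6,8}; box has {1,6,8,9} → only 7 remains.
C6 = 2: row 6 has {6,8,9}; col 3 has {1,4,5,6,7,8}; box has {1,3,4,5,8,9} → only 2 remains.
C7 = 3: row 7 has {7,9}; col 3 has {1,2,4,5,6,7,8}; box has {1,6,7,8,9} → only 3 remains.
B8 = 4: row 8 has {2,3,5,6,7}; col 2 has {1,3,5,9}; box has {1,3,6,7,8,9} → only 4 remains.
G8 = 1: row 8 has {2,3,4,5,6,7}; col 7 has {2,7,8}; box has {2,3,5,7,9} → only 1 remains.
H8 = 8: row 8 has {1,2,3,4,5,6,7}; col 8 has {5,6,7}; box has {1,2,3,5,7,9} → only 8 remains.
C1 = 9: row 1 has {6,7}; col 3 has {1,2,3,4,5,6,7,8}; box has {1,5,6} → only 9 remains.
A6 = 7: row 6 has {2,6,8,9}; col 1 has {1,6,8,9}; box has {1,2,3,4,5,8,9} → only 7 remains.
B7 = 2: row 7 has {3,7,9}; col 2 has {1,3,4,5,9}; box has {1,3,4,6,7,8,9} → only 2 remains.
H7 = 4: row 7 has {2,3,7,9}; col 8 has {5,6,7,8}; box has {1,2,3,5,7,8,9} → only 4 remains.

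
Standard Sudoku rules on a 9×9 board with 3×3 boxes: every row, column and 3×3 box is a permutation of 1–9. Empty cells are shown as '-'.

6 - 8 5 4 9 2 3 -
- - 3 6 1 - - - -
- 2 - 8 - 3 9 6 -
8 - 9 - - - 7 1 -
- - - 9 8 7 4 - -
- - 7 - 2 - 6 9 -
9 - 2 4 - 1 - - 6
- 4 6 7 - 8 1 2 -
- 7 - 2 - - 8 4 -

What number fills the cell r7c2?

8

r1c2 = 1 (sole candidate).
r1c9 = 7 (sole candidate).
r2c6 = 2 (sole candidate).
r2c7 = 5 (sole candidate).
r2c8 = 8 (sole candidate).
r2c9 = 4 (sole candidate).
r3c5 = 7 (sole candidate).
r3c9 = 1 (sole candidate).
r4c4 = 3 (sole candidate).
r5c8 = 5 (sole candidate).
r6c4 = 1 (sole candidate).
r7c7 = 3 (sole candidate).
r7c8 = 7 (sole candidate).
r2c1 = 7 (sole candidate).
r2c2 = 9 (sole candidate).
r4c9 = 2 (sole candidate).
r5c3 = 1 (sole candidate).
r5c9 = 3 (sole candidate).
r6c9 = 8 (sole candidate).
r7c5 = 5 (sole candidate).
r9c3 = 5 (sole candidate).
r9c6 = 6 (sole candidate).
r9c9 = 9 (sole candidate).
r3c3 = 4 (sole candidate).
r4c5 = 6 (sole candidate).
r5c1 = 2 (sole candidate).
r5c2 = 6 (sole candidate).
r7c2 = 8: row 7 has {1,2,3,4,5,6,7,9}; col 2 has {1,2,4,6,7,9}; box has {2,4,5,6,7,9} → only 8 remains.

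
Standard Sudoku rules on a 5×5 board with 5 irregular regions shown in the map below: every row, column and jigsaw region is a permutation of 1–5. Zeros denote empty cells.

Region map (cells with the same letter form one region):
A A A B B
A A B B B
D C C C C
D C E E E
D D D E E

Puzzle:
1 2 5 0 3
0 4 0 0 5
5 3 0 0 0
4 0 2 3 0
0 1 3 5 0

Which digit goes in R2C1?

R1C4 = 4 (sole candidate).
R2C1 = 3: row 2 has {4,5}; col 1 has {1,4,5}; region has {1,2,4,5} → only 3 remains.

3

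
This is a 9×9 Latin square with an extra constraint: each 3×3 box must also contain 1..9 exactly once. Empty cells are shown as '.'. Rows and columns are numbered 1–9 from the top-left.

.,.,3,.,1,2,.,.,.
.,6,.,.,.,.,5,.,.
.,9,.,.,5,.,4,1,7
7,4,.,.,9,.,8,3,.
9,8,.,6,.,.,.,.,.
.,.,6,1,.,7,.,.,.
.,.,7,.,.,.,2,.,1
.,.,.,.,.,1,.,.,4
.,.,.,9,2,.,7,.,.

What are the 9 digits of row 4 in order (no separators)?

741295836

R4C6 = 5: row 4 has {3,4,7,8,9}; col 6 has {1,2,7}; box has {1,6,7,9} → only 5 remains.
R5C7 = 1: row 5 has {6,8,9}; col 7 has {2,4,5,7,8}; box has {3,8} → only 1 remains.
R6C7 = 9: row 6 has {1,6,7}; col 7 has {1,2,4,5,7,8}; box has {1,3,8} → only 9 remains.
R1C7 = 6: row 1 has {1,2,3}; col 7 has {1,2,4,5,7,8,9}; box has {1,4,5,7} → only 6 remains.
R4C4 = 2: row 4 has {3,4,5,7,8,9}; col 4 has {1,6,9}; box has {1,5,6,7,9} → only 2 remains.
R4C9 = 6: row 4 has {2,3,4,5,7,8,9}; col 9 has {1,4,7}; box has {1,3,8,9} → only 6 remains.
R8C7 = 3: row 8 has {1,4}; col 7 has {1,2,4,5,6,7,8,9}; box has {1,2,4,7} → only 3 remains.
R4C3 = 1: row 4 has {2,3,4,5,6,7,8,9}; col 3 has {3,6,7}; box has {4,6,7,8,9} → only 1 remains.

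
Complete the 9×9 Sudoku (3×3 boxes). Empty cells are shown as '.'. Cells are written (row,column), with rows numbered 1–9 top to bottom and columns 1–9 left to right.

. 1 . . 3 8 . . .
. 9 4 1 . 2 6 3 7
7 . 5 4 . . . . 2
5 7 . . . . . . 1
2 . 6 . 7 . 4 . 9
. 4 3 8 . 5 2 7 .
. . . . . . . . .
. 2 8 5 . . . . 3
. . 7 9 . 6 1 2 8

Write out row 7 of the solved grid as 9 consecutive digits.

(1,1) = 6: row 1 has {1,3,8}; col 1 has {2,5,7}; box has {1,4,5,7,9} → only 6 remains.
(1,3) = 2: row 1 has {1,3,6,8}; col 3 has {3,4,5,6,7,8}; box has {1,4,5,6,7,9} → only 2 remains.
(1,4) = 7: row 1 has {1,2,3,6,8}; col 4 has {1,4,5,8,9}; box has {1,2,3,4,8} → only 7 remains.
(2,1) = 8: row 2 has {1,2,3,4,6,7,9}; col 1 has {2,5,6,7}; box has {1,2,4,5,6,7,9} → only 8 remains.
(2,5) = 5: row 2 has {1,2,3,4,6,7,8,9}; col 5 has {3,7}; box has {1,2,3,4,7,8} → only 5 remains.
(3,2) = 3: row 3 has {2,4,5,7}; col 2 has {1,2,4,7,9}; box has {1,2,4,5,6,7,8,9} → only 3 remains.
(3,6) = 9: row 3 has {2,3,4,5,7}; col 6 has {2,5,6,8}; box has {1,2,3,4,5,7,8} → only 9 remains.
(3,7) = 8: row 3 has {2,3,4,5,7,9}; col 7 has {1,2,4,6}; box has {2,3,6,7} → only 8 remains.
(3,8) = 1: row 3 has {2,3,4,5,7,8,9}; col 8 has {2,3,7}; box has {2,3,6,7,8} → only 1 remains.
(4,3) = 9: row 4 has {1,5,7}; col 3 has {2,3,4,5,6,7,8}; box has {2,3,4,5,6,7} → only 9 remains.
(4,7) = 3: row 4 has {1,5,7,9}; col 7 has {1,2,4,6,8}; box has {1,2,4,7,9} → only 3 remains.
(5,2) = 8: row 5 has {2,4,6,7,9}; col 2 has {1,2,3,4,7,9}; box has {2,3,4,5,6,7,9} → only 8 remains.
(5,4) = 3: row 5 has {2,4,6,7,8,9}; col 4 has {1,4,5,7,8,9}; box has {5,7,8} → only 3 remains.
(5,6) = 1: row 5 has {2,3,4,6,7,8,9}; col 6 has {2,5,6,8,9}; box has {3,5,7,8} → only 1 remains.
(5,8) = 5: row 5 has {1,2,3,4,6,7,8,9}; col 8 has {1,2,3,7}; box has {1,2,3,4,7,9} → only 5 remains.
(6,1) = 1: row 6 has {2,3,4,5,7,8}; col 1 has {2,5,6,7,8}; box has {2,3,4,5,6,7,8,9} → only 1 remains.
(6,9) = 6: row 6 has {1,2,3,4,5,7,8}; col 9 has {1,2,3,7,8,9}; box has {1,2,3,4,5,7,9} → only 6 remains.
(7,3) = 1: row 7 has {}; col 3 has {2,3,4,5,6,7,8,9}; box has {2,7,8} → only 1 remains.
(7,4) = 2: row 7 has {1}; col 4 has {1,3,4,5,7,8,9}; box has {5,6,9} → only 2 remains.
(9,2) = 5: row 9 has {1,2,6,7,8,9}; col 2 has {1,2,3,4,7,8,9}; box has {1,2,7,8} → only 5 remains.
(9,5) = 4: row 9 has {1,2,5,6,7,8,9}; col 5 has {3,5,7}; box has {2,5,6,9} → only 4 remains.
(3,5) = 6: row 3 has {1,2,3,4,5,7,8,9}; col 5 has {3,4,5,7}; box has {1,2,3,4,5,7,8,9} → only 6 remains.
(4,4) = 6: row 4 has {1,3,5,7,9}; col 4 has {1,2,3,4,5,7,8,9}; box has {1,3,5,7,8} → only 6 remains.
(4,5) = 2: row 4 has {1,3,5,6,7,9}; col 5 has {3,4,5,6,7}; box has {1,3,5,6,7,8} → only 2 remains.
(4,6) = 4: row 4 has {1,2,3,5,6,7,9}; col 6 has {1,2,5,6,8,9}; box has {1,2,3,5,6,7,8} → only 4 remains.
(4,8) = 8: row 4 has {1,2,3,4,5,6,7,9}; col 8 has {1,2,3,5,7}; box has {1,2,3,4,5,6,7,9} → only 8 remains.
(6,5) = 9: row 6 has {1,2,3,4,5,6,7,8}; col 5 has {2,3,4,5,6,7}; box has {1,2,3,4,5,6,7,8} → only 9 remains.
(7,2) = 6: row 7 has {1,2}; col 2 has {1,2,3,4,5,7,8,9}; box has {1,2,5,7,8} → only 6 remains.
(7,5) = 8: row 7 has {1,2,6}; col 5 has {2,3,4,5,6,7,9}; box has {2,4,5,6,9} → only 8 remains.
(8,5) = 1: row 8 has {2,3,5,8}; col 5 has {2,3,4,5,6,7,8,9}; box has {2,4,5,6,8,9} → only 1 remains.
(8,6) = 7: row 8 has {1,2,3,5,8}; col 6 has {1,2,4,5,6,8,9}; box has {1,2,4,5,6,8,9} → only 7 remains.
(8,7) = 9: row 8 has {1,2,3,5,7,8}; col 7 has {1,2,3,4,6,8}; box has {1,2,3,8} → only 9 remains.
(9,1) = 3: row 9 has {1,2,4,5,6,7,8,9}; col 1 has {1,2,5,6,7,8}; box has {1,2,5,6,7,8} → only 3 remains.
(1,7) = 5: row 1 has {1,2,3,6,7,8}; col 7 has {1,2,3,4,6,8,9}; box has {1,2,3,6,7,8} → only 5 remains.
(1,9) = 4: row 1 has {1,2,3,5,6,7,8}; col 9 has {1,2,3,6,7,8,9}; box has {1,2,3,5,6,7,8} → only 4 remains.
(7,6) = 3: row 7 has {1,2,6,8}; col 6 has {1,2,4,5,6,7,8,9}; box has {1,2,4,5,6,7,8,9} → only 3 remains.
(7,7) = 7: row 7 has {1,2,3,6,8}; col 7 has {1,2,3,4,5,6,8,9}; box has {1,2,3,8,9} → only 7 remains.
(7,8) = 4: row 7 has {1,2,3,6,7,8}; col 8 has {1,2,3,5,7,8}; box has {1,2,3,7,8,9} → only 4 remains.
(7,9) = 5: row 7 has {1,2,3,4,6,7,8}; col 9 has {1,2,3,4,6,7,8,9}; box has {1,2,3,4,7,8,9} → only 5 remains.
(8,1) = 4: row 8 has {1,2,3,5,7,8,9}; col 1 has {1,2,3,5,6,7,8}; box has {1,2,3,5,6,7,8} → only 4 remains.
(8,8) = 6: row 8 has {1,2,3,4,5,7,8,9}; col 8 has {1,2,3,4,5,7,8}; box has {1,2,3,4,5,7,8,9} → only 6 remains.
(1,8) = 9: row 1 has {1,2,3,4,5,6,7,8}; col 8 has {1,2,3,4,5,6,7,8}; box has {1,2,3,4,5,6,7,8} → only 9 remains.
(7,1) = 9: row 7 has {1,2,3,4,5,6,7,8}; col 1 has {1,2,3,4,5,6,7,8}; box has {1,2,3,4,5,6,7,8} → only 9 remains.

961283745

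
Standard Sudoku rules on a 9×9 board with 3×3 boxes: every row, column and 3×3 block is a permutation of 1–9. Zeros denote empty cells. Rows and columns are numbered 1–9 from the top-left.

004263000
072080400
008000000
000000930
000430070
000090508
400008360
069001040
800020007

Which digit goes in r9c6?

4

r9c7 = 1 (sole candidate).
r1c7 = 7 (hidden single in row 1).
r1c8 = 8 (hidden single in row 1).
r5c2 = 8 (hidden single in row 5).
r4c4 = 8 (hidden single in row 4).
r5c1 = 9 (hidden single in row 5).
r6c2 = 4 (hidden single in row 6).
r4c9 = 4 (hidden single in row 4).
r8c7 = 8 (hidden single in row 8).
r9c6 = 4: in row 9, 4 can only go here (every other open cell in that row sees a 4).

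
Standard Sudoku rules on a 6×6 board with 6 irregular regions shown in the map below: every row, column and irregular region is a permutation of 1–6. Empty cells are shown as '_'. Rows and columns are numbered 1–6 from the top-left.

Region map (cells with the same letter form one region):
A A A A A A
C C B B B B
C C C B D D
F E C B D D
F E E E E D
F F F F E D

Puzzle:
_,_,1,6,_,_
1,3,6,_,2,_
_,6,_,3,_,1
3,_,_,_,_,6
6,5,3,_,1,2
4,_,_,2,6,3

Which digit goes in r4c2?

2

r5c4 = 4 (sole candidate).
r6c2 = 1 (sole candidate).
r6c3 = 5 (sole candidate).
r2c4 = 5 (sole candidate).
r2c6 = 4 (sole candidate).
r4c2 = 2: row 4 has {3,6}; col 2 has {1,3,5,6}; region has {1,3,4,5,6} → only 2 remains.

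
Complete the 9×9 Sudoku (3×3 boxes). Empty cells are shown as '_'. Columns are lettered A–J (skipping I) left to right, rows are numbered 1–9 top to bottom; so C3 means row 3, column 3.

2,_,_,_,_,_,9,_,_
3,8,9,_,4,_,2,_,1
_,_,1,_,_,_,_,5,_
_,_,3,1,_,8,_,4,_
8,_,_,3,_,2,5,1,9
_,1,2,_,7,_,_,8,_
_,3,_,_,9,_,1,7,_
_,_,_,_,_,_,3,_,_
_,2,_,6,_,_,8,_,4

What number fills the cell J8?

5

H2 = 6: row 2 has {1,2,3,4,8,9}; col 8 has {1,4,5,7,8}; box has {1,2,5,9} → only 6 remains.
E5 = 6: row 5 has {1,2,3,5,8,9}; col 5 has {4,7,9}; box has {1,2,3,7,8} → only 6 remains.
G6 = 6: row 6 has {1,2,7,8}; col 7 has {1,2,3,5,8,9}; box has {1,4,5,8,9} → only 6 remains.
J6 = 3: row 6 has {1,2,6,7,8}; col 9 has {1,4,9}; box has {1,4,5,6,8,9} → only 3 remains.
H9 = 9: row 9 has {2,4,6,8}; col 8 has {1,4,5,6,7,8}; box has {1,3,4,7,8} → only 9 remains.
H1 = 3: row 1 has {2,9}; col 8 has {1,4,5,6,7,8,9}; box has {1,2,5,6,9} → only 3 remains.
E4 = 5: row 4 has {1,3,4,8}; col 5 has {4,6,7,9}; box has {1,2,3,6,7,8} → only 5 remains.
G4 = 7: row 4 has {1,3,4,5,8}; col 7 has {1,2,3,5,6,8,9}; box has {1,3,4,5,6,8,9} → only 7 remains.
J4 = 2: row 4 has {1,3,4,5,7,8}; col 9 has {1,3,4,9}; box has {1,3,4,5,6,7,8,9} → only 2 remains.
H8 = 2: row 8 has {3}; col 8 has {1,3,4,5,6,7,8,9}; box has {1,3,4,7,8,9} → only 2 remains.
G3 = 4: row 3 has {1,5}; col 7 has {1,2,3,5,6,7,8,9}; box has {1,2,3,5,6,9} → only 4 remains.
A6 = 5: in row 6, 5 can only go here (every other open cell in that row sees a 5).
D7 = 2: in row 7, 2 can only go here (every other open cell in that row sees a 2).
E3 = 2: in row 3, 2 can only go here (every other open cell in that row sees a 2).
F3 = 3: in row 3, 3 can only go here (every other open cell in that row sees a 3).
D3 = 9: in row 3, 9 can only go here (every other open cell in that row sees a 9).
D6 = 4: row 6 has {1,2,3,5,6,7,8}; col 4 has {1,2,3,6,9}; box has {1,2,3,5,6,7,8} → only 4 remains.
F6 = 9: row 6 has {1,2,3,4,5,6,7,8}; col 6 has {2,3,8}; box has {1,2,3,4,5,6,7,8} → only 9 remains.
J3 = 8: in row 3, 8 can only go here (every other open cell in that row sees an 8).
J1 = 7: row 1 has {2,3,9}; col 9 has {1,2,3,4,8,9}; box has {1,2,3,4,5,6,8,9} → only 7 remains.
C7 = 8: in row 7, 8 can only go here (every other open cell in that row sees an 8).
E9 = 3: in row 9, 3 can only go here (every other open cell in that row sees a 3).
F1 = 6: in column 6, 6 can only go here (every other open cell in that column sees a 6).
E1 = 1: in row 1, 1 can only go here (every other open cell in that row sees a 1).
E8 = 8: row 8 has {2,3}; col 5 has {1,2,3,4,5,6,7,9}; box has {2,3,6,9} → only 8 remains.
D1 = 8: in row 1, 8 can only go here (every other open cell in that row sees an 8).
C8 = 6: in column 3, 6 can only go here (every other open cell in that column sees a 6).
A7 = 4: row 7 has {1,2,3,7,8,9}; col 1 has {2,3,5,8}; box has {2,3,6,8} → only 4 remains.
F7 = 5: row 7 has {1,2,3,4,7,8,9}; col 6 has {2,3,6,8,9}; box has {2,3,6,8,9} → only 5 remains.
J7 = 6: row 7 has {1,2,3,4,5,7,8,9}; col 9 has {1,2,3,4,7,8,9}; box has {1,2,3,4,7,8,9} → only 6 remains.
D8 = 7: row 8 has {2,3,6,8}; col 4 has {1,2,3,4,6,8,9}; box has {2,3,5,6,8,9} → only 7 remains.
J8 = 5: row 8 has {2,3,6,7,8}; col 9 has {1,2,3,4,6,7,8,9}; box has {1,2,3,4,6,7,8,9} → only 5 remains.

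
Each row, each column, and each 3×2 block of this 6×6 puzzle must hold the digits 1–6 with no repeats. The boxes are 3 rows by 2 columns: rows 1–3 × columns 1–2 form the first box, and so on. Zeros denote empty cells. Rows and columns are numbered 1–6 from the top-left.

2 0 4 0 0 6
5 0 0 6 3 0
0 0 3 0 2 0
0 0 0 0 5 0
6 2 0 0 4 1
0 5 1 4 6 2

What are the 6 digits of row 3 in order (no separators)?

r1c5 = 1: row 1 has {2,4,6}; col 5 has {2,3,4,5,6}; box has {2,3,6} → only 1 remains.
r2c3 = 2: row 2 has {3,5,6}; col 3 has {1,3,4}; box has {3,4,6} → only 2 remains.
r2c6 = 4: row 2 has {2,3,5,6}; col 6 has {1,2,6}; box has {1,2,3,6} → only 4 remains.
r3c6 = 5: row 3 has {2,3}; col 6 has {1,2,4,6}; box has {1,2,3,4,6} → only 5 remains.
r4c3 = 6: row 4 has {5}; col 3 has {1,2,3,4}; box has {1,4} → only 6 remains.
r4c6 = 3: row 4 has {5,6}; col 6 has {1,2,4,5,6}; box has {1,2,4,5,6} → only 3 remains.
r5c3 = 5: row 5 has {1,2,4,6}; col 3 has {1,2,3,4,6}; box has {1,4,6} → only 5 remains.
r5c4 = 3: row 5 has {1,2,4,5,6}; col 4 has {4,6}; box has {1,4,5,6} → only 3 remains.
r6c1 = 3: row 6 has {1,2,4,5,6}; col 1 has {2,5,6}; box has {2,5,6} → only 3 remains.
r1c2 = 3: row 1 has {1,2,4,6}; col 2 has {2,5}; box has {2,5} → only 3 remains.
r1c4 = 5: row 1 has {1,2,3,4,6}; col 4 has {3,4,6}; box has {2,3,4,6} → only 5 remains.
r2c2 = 1: row 2 has {2,3,4,5,6}; col 2 has {2,3,5}; box has {2,3,5} → only 1 remains.
r3c1 = 4: row 3 has {2,3,5}; col 1 has {2,3,5,6}; box has {1,2,3,5} → only 4 remains.
r3c2 = 6: row 3 has {2,3,4,5}; col 2 has {1,2,3,5}; box has {1,2,3,4,5} → only 6 remains.
r3c4 = 1: row 3 has {2,3,4,5,6}; col 4 has {3,4,5,6}; box has {2,3,4,5,6} → only 1 remains.

463125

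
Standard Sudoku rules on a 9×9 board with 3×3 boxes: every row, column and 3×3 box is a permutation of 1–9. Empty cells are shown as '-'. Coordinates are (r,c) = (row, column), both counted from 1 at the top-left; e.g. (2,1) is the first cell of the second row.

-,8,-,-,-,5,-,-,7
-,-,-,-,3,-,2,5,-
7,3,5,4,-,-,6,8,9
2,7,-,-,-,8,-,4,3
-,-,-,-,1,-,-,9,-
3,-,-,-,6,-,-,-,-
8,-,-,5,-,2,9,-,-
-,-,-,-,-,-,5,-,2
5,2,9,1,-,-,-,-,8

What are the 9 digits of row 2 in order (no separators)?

964837251

(3,5) = 2: row 3 has {3,4,5,6,7,8,9}; col 5 has {1,3,6}; box has {3,4,5} → only 2 remains.
(3,6) = 1: row 3 has {2,3,4,5,6,7,8,9}; col 6 has {2,5,8}; box has {2,3,4,5} → only 1 remains.
(4,4) = 9: row 4 has {2,3,4,7,8}; col 4 has {1,4,5}; box has {1,6,8} → only 9 remains.
(4,5) = 5: row 4 has {2,3,4,7,8,9}; col 5 has {1,2,3,6}; box has {1,6,8,9} → only 5 remains.
(4,7) = 1: row 4 has {2,3,4,5,7,8,9}; col 7 has {2,5,6,9}; box has {3,4,9} → only 1 remains.
(6,9) = 5: row 6 has {3,6}; col 9 has {2,3,7,8,9}; box has {1,3,4,9} → only 5 remains.
(1,4) = 6: row 1 has {5,7,8}; col 4 has {1,4,5,9}; box has {1,2,3,4,5} → only 6 remains.
(1,5) = 9: row 1 has {5,6,7,8}; col 5 has {1,2,3,5,6}; box has {1,2,3,4,5,6} → only 9 remains.
(2,6) = 7: row 2 has {2,3,5}; col 6 has {1,2,5,8}; box has {1,2,3,4,5,6,9} → only 7 remains.
(4,3) = 6: row 4 has {1,2,3,4,5,7,8,9}; col 3 has {5,9}; box has {2,3,7} → only 6 remains.
(5,1) = 4: row 5 has {1,9}; col 1 has {2,3,5,7,8}; box has {2,3,6,7} → only 4 remains.
(5,2) = 5: row 5 has {1,4,9}; col 2 has {2,3,7,8}; box has {2,3,4,6,7} → only 5 remains.
(5,3) = 8: row 5 has {1,4,5,9}; col 3 has {5,6,9}; box has {2,3,4,5,6,7} → only 8 remains.
(5,6) = 3: row 5 has {1,4,5,8,9}; col 6 has {1,2,5,7,8}; box has {1,5,6,8,9} → only 3 remains.
(5,7) = 7: row 5 has {1,3,4,5,8,9}; col 7 has {1,2,5,6,9}; box has {1,3,4,5,9} → only 7 remains.
(5,9) = 6: row 5 has {1,3,4,5,7,8,9}; col 9 has {2,3,5,7,8,9}; box has {1,3,4,5,7,9} → only 6 remains.
(6,3) = 1: row 6 has {3,5,6}; col 3 has {5,6,8,9}; box has {2,3,4,5,6,7,8} → only 1 remains.
(6,6) = 4: row 6 has {1,3,5,6}; col 6 has {1,2,3,5,7,8}; box has {1,3,5,6,8,9} → only 4 remains.
(6,7) = 8: row 6 has {1,3,4,5,6}; col 7 has {1,2,5,6,7,9}; box has {1,3,4,5,6,7,9} → only 8 remains.
(6,8) = 2: row 6 has {1,3,4,5,6,8}; col 8 has {4,5,8,9}; box has {1,3,4,5,6,7,8,9} → only 2 remains.
(9,6) = 6: row 9 has {1,2,5,8,9}; col 6 has {1,2,3,4,5,7,8}; box has {1,2,5} → only 6 remains.
(1,1) = 1: row 1 has {5,6,7,8,9}; col 1 has {2,3,4,5,7,8}; box has {3,5,7,8} → only 1 remains.
(1,8) = 3: row 1 has {1,5,6,7,8,9}; col 8 has {2,4,5,8,9}; box has {2,5,6,7,8,9} → only 3 remains.
(2,3) = 4: row 2 has {2,3,5,7}; col 3 has {1,5,6,8,9}; box has {1,3,5,7,8} → only 4 remains.
(2,4) = 8: row 2 has {2,3,4,5,7}; col 4 has {1,4,5,6,9}; box has {1,2,3,4,5,6,7,9} → only 8 remains.
(2,9) = 1: row 2 has {2,3,4,5,7,8}; col 9 has {2,3,5,6,7,8,9}; box has {2,3,5,6,7,8,9} → only 1 remains.
(5,4) = 2: row 5 has {1,3,4,5,6,7,8,9}; col 4 has {1,4,5,6,8,9}; box has {1,3,4,5,6,8,9} → only 2 remains.
(6,2) = 9: row 6 has {1,2,3,4,5,6,8}; col 2 has {2,3,5,7,8}; box has {1,2,3,4,5,6,7,8} → only 9 remains.
(6,4) = 7: row 6 has {1,2,3,4,5,6,8,9}; col 4 has {1,2,4,5,6,8,9}; box has {1,2,3,4,5,6,8,9} → only 7 remains.
(7,9) = 4: row 7 has {2,5,8,9}; col 9 has {1,2,3,5,6,7,8,9}; box has {2,5,8,9} → only 4 remains.
(8,1) = 6: row 8 has {2,5}; col 1 has {1,2,3,4,5,7,8}; box has {2,5,8,9} → only 6 remains.
(8,4) = 3: row 8 has {2,5,6}; col 4 has {1,2,4,5,6,7,8,9}; box has {1,2,5,6} → only 3 remains.
(8,6) = 9: row 8 has {2,3,5,6}; col 6 has {1,2,3,4,5,6,7,8}; box has {1,2,3,5,6} → only 9 remains.
(9,7) = 3: row 9 has {1,2,5,6,8,9}; col 7 has {1,2,5,6,7,8,9}; box has {2,4,5,8,9} → only 3 remains.
(9,8) = 7: row 9 has {1,2,3,5,6,8,9}; col 8 has {2,3,4,5,8,9}; box has {2,3,4,5,8,9} → only 7 remains.
(1,3) = 2: row 1 has {1,3,5,6,7,8,9}; col 3 has {1,4,5,6,8,9}; box has {1,3,4,5,7,8} → only 2 remains.
(1,7) = 4: row 1 has {1,2,3,5,6,7,8,9}; col 7 has {1,2,3,5,6,7,8,9}; box has {1,2,3,5,6,7,8,9} → only 4 remains.
(2,1) = 9: row 2 has {1,2,3,4,5,7,8}; col 1 has {1,2,3,4,5,6,7,8}; box has {1,2,3,4,5,7,8} → only 9 remains.
(2,2) = 6: row 2 has {1,2,3,4,5,7,8,9}; col 2 has {2,3,5,7,8,9}; box has {1,2,3,4,5,7,8,9} → only 6 remains.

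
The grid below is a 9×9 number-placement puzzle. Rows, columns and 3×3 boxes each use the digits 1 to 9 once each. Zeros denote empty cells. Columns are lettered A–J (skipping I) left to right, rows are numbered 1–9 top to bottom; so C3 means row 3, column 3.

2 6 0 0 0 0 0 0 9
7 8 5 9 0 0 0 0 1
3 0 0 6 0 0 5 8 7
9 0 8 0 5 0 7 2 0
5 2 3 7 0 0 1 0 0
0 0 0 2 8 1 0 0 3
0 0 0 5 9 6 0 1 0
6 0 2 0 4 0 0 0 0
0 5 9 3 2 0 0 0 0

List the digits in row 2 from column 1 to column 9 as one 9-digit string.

785934261

E2 = 3: row 2 has {1,5,7,8,9}; col 5 has {2,4,5,8,9}; box has {6,9} → only 3 remains.
E3 = 1: row 3 has {3,5,6,7,8}; col 5 has {2,3,4,5,8,9}; box has {3,6,9} → only 1 remains.
D4 = 4: row 4 has {2,5,7,8,9}; col 4 has {2,3,5,6,7,9}; box has {1,2,5,7,8} → only 4 remains.
F4 = 3: row 4 has {2,4,5,7,8,9}; col 6 has {1,6}; box has {1,2,4,5,7,8} → only 3 remains.
J4 = 6: row 4 has {2,3,4,5,7,8,9}; col 9 has {1,3,7,9}; box has {1,2,3,7} → only 6 remains.
E5 = 6: row 5 has {1,2,3,5,7}; col 5 has {1,2,3,4,5,8,9}; box has {1,2,3,4,5,7,8} → only 6 remains.
F5 = 9: row 5 has {1,2,3,5,6,7}; col 6 has {1,3,6}; box has {1,2,3,4,5,6,7,8} → only 9 remains.
H5 = 4: row 5 has {1,2,3,5,6,7,9}; col 8 has {1,2,8}; box has {1,2,3,6,7} → only 4 remains.
J5 = 8: row 5 has {1,2,3,4,5,6,7,9}; col 9 has {1,3,6,7,9}; box has {1,2,3,4,6,7} → only 8 remains.
A6 = 4: row 6 has {1,2,3,8}; col 1 has {2,3,5,6,7,9}; box has {2,3,5,8,9} → only 4 remains.
B6 = 7: row 6 has {1,2,3,4,8}; col 2 has {2,5,6,8}; box has {2,3,4,5,8,9} → only 7 remains.
C6 = 6: row 6 has {1,2,3,4,7,8}; col 3 has {2,3,5,8,9}; box has {2,3,4,5,7,8,9} → only 6 remains.
G6 = 9: row 6 has {1,2,3,4,6,7,8}; col 7 has {1,5,7}; box has {1,2,3,4,6,7,8} → only 9 remains.
H6 = 5: row 6 has {1,2,3,4,6,7,8,9}; col 8 has {1,2,4,8}; box has {1,2,3,4,6,7,8,9} → only 5 remains.
A7 = 8: row 7 has {1,5,6,9}; col 1 has {2,3,4,5,6,7,9}; box has {2,5,6,9} → only 8 remains.
J8 = 5: row 8 has {2,4,6}; col 9 has {1,3,6,7,8,9}; box has {1} → only 5 remains.
A9 = 1: row 9 has {2,3,5,9}; col 1 has {2,3,4,5,6,7,8,9}; box has {2,5,6,8,9} → only 1 remains.
J9 = 4: row 9 has {1,2,3,5,9}; col 9 has {1,3,5,6,7,8,9}; box has {1,5} → only 4 remains.
D1 = 8: row 1 has {2,6,9}; col 4 has {2,3,4,5,6,7,9}; box has {1,3,6,9} → only 8 remains.
E1 = 7: row 1 has {2,6,8,9}; col 5 has {1,2,3,4,5,6,8,9}; box has {1,3,6,8,9} → only 7 remains.
H1 = 3: row 1 has {2,6,7,8,9}; col 8 has {1,2,4,5,8}; box has {1,5,7,8,9} → only 3 remains.
H2 = 6: row 2 has {1,3,5,7,8,9}; col 8 has {1,2,3,4,5,8}; box has {1,3,5,7,8,9} → only 6 remains.
C3 = 4: row 3 has {1,3,5,6,7,8}; col 3 has {2,3,5,6,8,9}; box has {2,3,5,6,7,8} → only 4 remains.
F3 = 2: row 3 has {1,3,4,5,6,7,8}; col 6 has {1,3,6,9}; box has {1,3,6,7,8,9} → only 2 remains.
B4 = 1: row 4 has {2,3,4,5,6,7,8,9}; col 2 has {2,5,6,7,8}; box has {2,3,4,5,6,7,8,9} → only 1 remains.
C7 = 7: row 7 has {1,5,6,8,9}; col 3 has {2,3,4,5,6,8,9}; box has {1,2,5,6,8,9} → only 7 remains.
J7 = 2: row 7 has {1,5,6,7,8,9}; col 9 has {1,3,4,5,6,7,8,9}; box has {1,4,5} → only 2 remains.
B8 = 3: row 8 has {2,4,5,6}; col 2 has {1,2,5,6,7,8}; box has {1,2,5,6,7,8,9} → only 3 remains.
D8 = 1: row 8 has {2,3,4,5,6}; col 4 has {2,3,4,5,6,7,8,9}; box has {2,3,4,5,6,9} → only 1 remains.
G8 = 8: row 8 has {1,2,3,4,5,6}; col 7 has {1,5,7,9}; box has {1,2,4,5} → only 8 remains.
G9 = 6: row 9 has {1,2,3,4,5,9}; col 7 has {1,5,7,8,9}; box has {1,2,4,5,8} → only 6 remains.
H9 = 7: row 9 has {1,2,3,4,5,6,9}; col 8 has {1,2,3,4,5,6,8}; box has {1,2,4,5,6,8} → only 7 remains.
C1 = 1: row 1 has {2,3,6,7,8,9}; col 3 has {2,3,4,5,6,7,8,9}; box has {2,3,4,5,6,7,8} → only 1 remains.
G1 = 4: row 1 has {1,2,3,6,7,8,9}; col 7 has {1,5,6,7,8,9}; box has {1,3,5,6,7,8,9} → only 4 remains.
F2 = 4: row 2 has {1,3,5,6,7,8,9}; col 6 has {1,2,3,6,9}; box has {1,2,3,6,7,8,9} → only 4 remains.
G2 = 2: row 2 has {1,3,4,5,6,7,8,9}; col 7 has {1,4,5,6,7,8,9}; box has {1,3,4,5,6,7,8,9} → only 2 remains.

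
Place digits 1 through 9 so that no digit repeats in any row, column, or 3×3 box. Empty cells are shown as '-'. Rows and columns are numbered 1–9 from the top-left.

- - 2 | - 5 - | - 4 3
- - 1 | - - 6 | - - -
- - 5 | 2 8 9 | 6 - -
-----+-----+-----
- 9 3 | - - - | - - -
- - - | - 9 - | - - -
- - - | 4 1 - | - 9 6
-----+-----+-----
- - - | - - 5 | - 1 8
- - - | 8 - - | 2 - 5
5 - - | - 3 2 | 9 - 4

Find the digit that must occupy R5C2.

4

R3C8 = 7: row 3 has {2,5,6,8,9}; col 8 has {1,4,9}; box has {3,4,6} → only 7 remains.
R3C9 = 1: row 3 has {2,5,6,7,8,9}; col 9 has {3,4,5,6,8}; box has {3,4,6,7} → only 1 remains.
R9C8 = 6: row 9 has {2,3,4,5,9}; col 8 has {1,4,7,9}; box has {1,2,4,5,8,9} → only 6 remains.
R1C7 = 8: row 1 has {2,3,4,5}; col 7 has {2,6,9}; box has {1,3,4,6,7} → only 8 remains.
R2C7 = 5: row 2 has {1,6}; col 7 has {2,6,8,9}; box has {1,3,4,6,7,8} → only 5 remains.
R2C8 = 2: row 2 has {1,5,6}; col 8 has {1,4,6,7,9}; box has {1,3,4,5,6,7,8} → only 2 remains.
R2C9 = 9: row 2 has {1,2,5,6}; col 9 has {1,3,4,5,6,8}; box has {1,2,3,4,5,6,7,8} → only 9 remains.
R8C8 = 3: row 8 has {2,5,8}; col 8 has {1,2,4,6,7,9}; box has {1,2,4,5,6,8,9} → only 3 remains.
R7C7 = 7: row 7 has {1,5,8}; col 7 has {2,5,6,8,9}; box has {1,2,3,4,5,6,8,9} → only 7 remains.
R6C7 = 3: row 6 has {1,4,6,9}; col 7 has {2,5,6,7,8,9}; box has {6,9} → only 3 remains.
R1C1 = 9: in row 1, 9 can only go here (every other open cell in that row sees a 9).
R1C2 = 6: in row 1, 6 can only go here (every other open cell in that row sees a 6).
R6C2 = 5: in row 6, 5 can only go here (every other open cell in that row sees a 5).
R6C1 = 2: in row 6, 2 can only go here (every other open cell in that row sees a 2).
R5C9 = 2: in row 5, 2 can only go here (every other open cell in that row sees a 2).
R4C9 = 7: row 4 has {3,9}; col 9 has {1,2,3,4,5,6,8,9}; box has {2,3,6,9} → only 7 remains.
R4C6 = 8: row 4 has {3,7,9}; col 6 has {2,5,6,9}; box has {1,4,9} → only 8 remains.
R4C8 = 5: row 4 has {3,7,8,9}; col 8 has {1,2,3,4,6,7,9}; box has {2,3,6,7,9} → only 5 remains.
R5C8 = 8: row 5 has {2,9}; col 8 has {1,2,3,4,5,6,7,9}; box has {2,3,5,6,7,9} → only 8 remains.
R6C6 = 7: row 6 has {1,2,3,4,5,6,9}; col 6 has {2,5,6,8,9}; box has {1,4,8,9} → only 7 remains.
R1C6 = 1: row 1 has {2,3,4,5,6,8,9}; col 6 has {2,5,6,7,8,9}; box has {2,5,6,8,9} → only 1 remains.
R4C4 = 6: row 4 has {3,5,7,8,9}; col 4 has {2,4,8}; box has {1,4,7,8,9} → only 6 remains.
R4C5 = 2: row 4 has {3,5,6,7,8,9}; col 5 has {1,3,5,8,9}; box has {1,4,6,7,8,9} → only 2 remains.
R5C6 = 3: row 5 has {2,8,9}; col 6 has {1,2,5,6,7,8,9}; box has {1,2,4,6,7,8,9} → only 3 remains.
R6C3 = 8: row 6 has {1,2,3,4,5,6,7,9}; col 3 has {1,2,3,5}; box has {2,3,5,9} → only 8 remains.
R7C4 = 9: row 7 has {1,5,7,8}; col 4 has {2,4,6,8}; box has {2,3,5,8} → only 9 remains.
R8C6 = 4: row 8 has {2,3,5,8}; col 6 has {1,2,3,5,6,7,8,9}; box has {2,3,5,8,9} → only 4 remains.
R9C3 = 7: row 9 has {2,3,4,5,6,9}; col 3 has {1,2,3,5,8}; box has {5} → only 7 remains.
R9C4 = 1: row 9 has {2,3,4,5,6,7,9}; col 4 has {2,4,6,8,9}; box has {2,3,4,5,8,9} → only 1 remains.
R1C4 = 7: row 1 has {1,2,3,4,5,6,8,9}; col 4 has {1,2,4,6,8,9}; box has {1,2,5,6,8,9} → only 7 remains.
R2C4 = 3: row 2 has {1,2,5,6,9}; col 4 has {1,2,4,6,7,8,9}; box has {1,2,5,6,7,8,9} → only 3 remains.
R2C5 = 4: row 2 has {1,2,3,5,6,9}; col 5 has {1,2,3,5,8,9}; box has {1,2,3,5,6,7,8,9} → only 4 remains.
R5C4 = 5: row 5 has {2,3,8,9}; col 4 has {1,2,3,4,6,7,8,9}; box has {1,2,3,4,6,7,8,9} → only 5 remains.
R7C5 = 6: row 7 has {1,5,7,8,9}; col 5 has {1,2,3,4,5,8,9}; box has {1,2,3,4,5,8,9} → only 6 remains.
R8C2 = 1: row 8 has {2,3,4,5,8}; col 2 has {5,6,9}; box has {5,7} → only 1 remains.
R8C5 = 7: row 8 has {1,2,3,4,5,8}; col 5 has {1,2,3,4,5,6,8,9}; box has {1,2,3,4,5,6,8,9} → only 7 remains.
R9C2 = 8: row 9 has {1,2,3,4,5,6,7,9}; col 2 has {1,5,6,9}; box has {1,5,7} → only 8 remains.
R2C2 = 7: row 2 has {1,2,3,4,5,6,9}; col 2 has {1,5,6,8,9}; box has {1,2,5,6,9} → only 7 remains.
R5C2 = 4: row 5 has {2,3,5,8,9}; col 2 has {1,5,6,7,8,9}; box has {2,3,5,8,9} → only 4 remains.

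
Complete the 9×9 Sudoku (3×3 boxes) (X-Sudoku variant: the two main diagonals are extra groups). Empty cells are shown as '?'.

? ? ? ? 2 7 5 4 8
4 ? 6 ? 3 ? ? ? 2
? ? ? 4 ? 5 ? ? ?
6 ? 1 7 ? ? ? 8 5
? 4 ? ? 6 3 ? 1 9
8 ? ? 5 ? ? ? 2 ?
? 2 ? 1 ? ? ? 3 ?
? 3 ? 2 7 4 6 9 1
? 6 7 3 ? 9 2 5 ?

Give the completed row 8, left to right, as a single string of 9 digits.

r2c8 = 7: row 2 has {2,3,4,6}; col 8 has {1,2,3,4,5,8,9}; box has {2,4,5,8}; anti-diagonal has {3,5,6,8} → only 7 remains.
r3c8 = 6: row 3 has {4,5}; col 8 has {1,2,3,4,5,7,8,9}; box has {2,4,5,7,8} → only 6 remains.
r3c9 = 3: row 3 has {4,5,6}; col 9 has {1,2,5,8,9}; box has {2,4,5,6,7,8} → only 3 remains.
r4c2 = 9: row 4 has {1,5,6,7,8}; col 2 has {2,3,4,6}; box has {1,4,6,8} → only 9 remains.
r4c5 = 4: row 4 has {1,5,6,7,8,9}; col 5 has {2,3,6,7}; box has {3,5,6,7} → only 4 remains.
r4c6 = 2: row 4 has {1,4,5,6,7,8,9}; col 6 has {3,4,5,7,9}; box has {3,4,5,6,7}; anti-diagonal has {3,5,6,7,8} → only 2 remains.
r4c7 = 3: row 4 has {1,2,4,5,6,7,8,9}; col 7 has {2,5,6}; box has {1,2,5,8,9} → only 3 remains.
r5c4 = 8: row 5 has {1,3,4,6,9}; col 4 has {1,2,3,4,5,7}; box has {2,3,4,5,6,7} → only 8 remains.
r5c7 = 7: row 5 has {1,3,4,6,8,9}; col 7 has {2,3,5,6}; box has {1,2,3,5,8,9} → only 7 remains.
r6c2 = 7: row 6 has {2,5,8}; col 2 has {2,3,4,6,9}; box has {1,4,6,8,9} → only 7 remains.
r6c3 = 3: row 6 has {2,5,7,8}; col 3 has {1,6,7}; box has {1,4,6,7,8,9} → only 3 remains.
r6c6 = 1: row 6 has {2,3,5,7,8}; col 6 has {2,3,4,5,7,9}; box has {2,3,4,5,6,7,8}; main diagonal has {6,7,9} → only 1 remains.
r6c7 = 4: row 6 has {1,2,3,5,7,8}; col 7 has {2,3,5,6,7}; box has {1,2,3,5,7,8,9} → only 4 remains.
r6c9 = 6: row 6 has {1,2,3,4,5,7,8}; col 9 has {1,2,3,5,8,9}; box has {1,2,3,4,5,7,8,9} → only 6 remains.
r7c7 = 8: row 7 has {1,2,3}; col 7 has {2,3,4,5,6,7}; box has {1,2,3,5,6,9}; main diagonal has {1,6,7,9} → only 8 remains.
r8c1 = 5: row 8 has {1,2,3,4,6,7,9}; col 1 has {4,6,8}; box has {2,3,6,7} → only 5 remains.
r8c3 = 8: row 8 has {1,2,3,4,5,6,7,9}; col 3 has {1,3,6,7}; box has {2,3,5,6,7} → only 8 remains.

538274691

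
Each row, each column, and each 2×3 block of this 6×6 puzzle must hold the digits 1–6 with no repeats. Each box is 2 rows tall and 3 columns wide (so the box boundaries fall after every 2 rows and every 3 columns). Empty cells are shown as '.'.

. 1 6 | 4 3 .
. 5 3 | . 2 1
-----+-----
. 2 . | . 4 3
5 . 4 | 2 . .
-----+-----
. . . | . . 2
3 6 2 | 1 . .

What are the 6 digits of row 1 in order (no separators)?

216435

row 1, column 1 = 2: row 1 has {1,3,4,6}; col 1 has {3,5}; box has {1,3,5,6} → only 2 remains.
row 1, column 6 = 5: row 1 has {1,2,3,4,6}; col 6 has {1,2,3}; box has {1,2,3,4} → only 5 remains.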